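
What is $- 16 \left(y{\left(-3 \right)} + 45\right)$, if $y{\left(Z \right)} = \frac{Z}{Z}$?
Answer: $-736$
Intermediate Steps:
$y{\left(Z \right)} = 1$
$- 16 \left(y{\left(-3 \right)} + 45\right) = - 16 \left(1 + 45\right) = \left(-16\right) 46 = -736$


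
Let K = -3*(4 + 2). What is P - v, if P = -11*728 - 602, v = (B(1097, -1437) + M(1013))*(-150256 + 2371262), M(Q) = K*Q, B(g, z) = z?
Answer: 43689400416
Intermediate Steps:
K = -18 (K = -3*6 = -18)
M(Q) = -18*Q
v = -43689409026 (v = (-1437 - 18*1013)*(-150256 + 2371262) = (-1437 - 18234)*2221006 = -19671*2221006 = -43689409026)
P = -8610 (P = -8008 - 602 = -8610)
P - v = -8610 - 1*(-43689409026) = -8610 + 43689409026 = 43689400416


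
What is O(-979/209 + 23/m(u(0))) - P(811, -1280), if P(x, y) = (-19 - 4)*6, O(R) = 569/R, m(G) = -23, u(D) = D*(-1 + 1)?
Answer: 4093/108 ≈ 37.898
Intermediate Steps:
u(D) = 0 (u(D) = D*0 = 0)
P(x, y) = -138 (P(x, y) = -23*6 = -138)
O(-979/209 + 23/m(u(0))) - P(811, -1280) = 569/(-979/209 + 23/(-23)) - 1*(-138) = 569/(-979*1/209 + 23*(-1/23)) + 138 = 569/(-89/19 - 1) + 138 = 569/(-108/19) + 138 = 569*(-19/108) + 138 = -10811/108 + 138 = 4093/108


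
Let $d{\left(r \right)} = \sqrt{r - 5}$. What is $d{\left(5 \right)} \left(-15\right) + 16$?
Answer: $16$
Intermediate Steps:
$d{\left(r \right)} = \sqrt{-5 + r}$
$d{\left(5 \right)} \left(-15\right) + 16 = \sqrt{-5 + 5} \left(-15\right) + 16 = \sqrt{0} \left(-15\right) + 16 = 0 \left(-15\right) + 16 = 0 + 16 = 16$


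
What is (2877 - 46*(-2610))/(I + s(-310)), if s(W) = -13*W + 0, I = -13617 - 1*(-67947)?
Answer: 122937/58360 ≈ 2.1065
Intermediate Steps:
I = 54330 (I = -13617 + 67947 = 54330)
s(W) = -13*W
(2877 - 46*(-2610))/(I + s(-310)) = (2877 - 46*(-2610))/(54330 - 13*(-310)) = (2877 + 120060)/(54330 + 4030) = 122937/58360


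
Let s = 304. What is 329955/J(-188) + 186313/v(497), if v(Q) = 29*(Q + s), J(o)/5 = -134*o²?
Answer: 880863349109/110014773984 ≈ 8.0068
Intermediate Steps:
J(o) = -670*o² (J(o) = 5*(-134*o²) = -670*o²)
v(Q) = 8816 + 29*Q (v(Q) = 29*(Q + 304) = 29*(304 + Q) = 8816 + 29*Q)
329955/J(-188) + 186313/v(497) = 329955/((-670*(-188)²)) + 186313/(8816 + 29*497) = 329955/((-670*35344)) + 186313/(8816 + 14413) = 329955/(-23680480) + 186313/23229 = 329955*(-1/23680480) + 186313*(1/23229) = -65991/4736096 + 186313/23229 = 880863349109/110014773984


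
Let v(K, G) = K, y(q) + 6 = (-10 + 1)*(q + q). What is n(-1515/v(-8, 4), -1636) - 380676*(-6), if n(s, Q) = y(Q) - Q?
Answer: 2315134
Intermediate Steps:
y(q) = -6 - 18*q (y(q) = -6 + (-10 + 1)*(q + q) = -6 - 18*q)
n(s, Q) = -6 - 19*Q (n(s, Q) = (-6 - 18*Q) - Q = -6 - 19*Q)
n(-1515/v(-8, 4), -1636) - 380676*(-6) = (-6 - 19*(-1636)) - 380676*(-6) = (-6 + 31084) - 1*(-2284056) = 31078 + 2284056 = 2315134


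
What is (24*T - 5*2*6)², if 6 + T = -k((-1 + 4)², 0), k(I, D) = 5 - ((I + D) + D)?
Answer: 11664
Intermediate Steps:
k(I, D) = 5 - I - 2*D (k(I, D) = 5 - ((D + I) + D) = 5 - (I + 2*D) = 5 + (-I - 2*D) = 5 - I - 2*D)
T = -2 (T = -6 - (5 - (-1 + 4)² - 2*0) = -6 - (5 - 1*3² + 0) = -6 - (5 - 1*9 + 0) = -6 - (5 - 9 + 0) = -6 - 1*(-4) = -6 + 4 = -2)
(24*T - 5*2*6)² = (24*(-2) - 5*2*6)² = (-48 - 10*6)² = (-48 - 60)² = (-108)² = 11664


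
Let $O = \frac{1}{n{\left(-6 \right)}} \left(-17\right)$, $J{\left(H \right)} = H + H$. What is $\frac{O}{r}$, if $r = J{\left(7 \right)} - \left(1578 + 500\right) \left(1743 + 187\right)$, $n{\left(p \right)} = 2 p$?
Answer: $- \frac{17}{48126312} \approx -3.5324 \cdot 10^{-7}$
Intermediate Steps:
$J{\left(H \right)} = 2 H$
$r = -4010526$ ($r = 2 \cdot 7 - \left(1578 + 500\right) \left(1743 + 187\right) = 14 - 2078 \cdot 1930 = 14 - 4010540 = -4010526$)
$O = \frac{17}{12}$ ($O = \frac{1}{2 \left(-6\right)} \left(-17\right) = \frac{1}{-12} \left(-17\right) = \left(- \frac{1}{12}\right) \left(-17\right) = \frac{17}{12} \approx 1.4167$)
$\frac{O}{r} = \frac{17}{12 \left(-4010526\right)} = \frac{17}{12} \left(- \frac{1}{4010526}\right) = - \frac{17}{48126312}$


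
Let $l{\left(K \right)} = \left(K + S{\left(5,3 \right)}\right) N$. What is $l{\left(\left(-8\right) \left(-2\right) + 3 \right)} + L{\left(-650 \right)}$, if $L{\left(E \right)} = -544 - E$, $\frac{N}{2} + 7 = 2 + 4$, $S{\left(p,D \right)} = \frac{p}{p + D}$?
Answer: $\frac{267}{4} \approx 66.75$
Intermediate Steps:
$S{\left(p,D \right)} = \frac{p}{D + p}$
$N = -2$ ($N = -14 + 2 \left(2 + 4\right) = -14 + 2 \cdot 6 = -14 + 12 = -2$)
$l{\left(K \right)} = - \frac{5}{4} - 2 K$ ($l{\left(K \right)} = \left(K + \frac{5}{3 + 5}\right) \left(-2\right) = \left(K + \frac{5}{8}\right) \left(-2\right) = \left(\frac{5}{8} + K\right) \left(-2\right) = - \frac{5}{4} - 2 K$)
$l{\left(\left(-8\right) \left(-2\right) + 3 \right)} + L{\left(-650 \right)} = \left(- \frac{5}{4} - 2 \left(\left(-8\right) \left(-2\right) + 3\right)\right) - -106 = \left(- \frac{5}{4} - 2 \left(16 + 3\right)\right) + \left(-544 + 650\right) = \left(- \frac{5}{4} - 38\right) + 106 = - \frac{157}{4} + 106 = \frac{267}{4}$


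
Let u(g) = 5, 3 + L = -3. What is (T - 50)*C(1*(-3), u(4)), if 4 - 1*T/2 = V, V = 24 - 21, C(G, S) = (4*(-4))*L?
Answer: -4608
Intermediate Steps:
L = -6 (L = -3 - 3 = -6)
C(G, S) = 96 (C(G, S) = (4*(-4))*(-6) = -16*(-6) = 96)
V = 3
T = 2 (T = 8 - 2*3 = 8 - 6 = 2)
(T - 50)*C(1*(-3), u(4)) = (2 - 50)*96 = -48*96 = -4608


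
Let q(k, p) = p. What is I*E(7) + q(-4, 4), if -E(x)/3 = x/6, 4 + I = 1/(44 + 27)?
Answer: 2549/142 ≈ 17.951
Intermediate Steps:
I = -283/71 (I = -4 + 1/(44 + 27) = -4 + 1/71 = -283/71 ≈ -3.9859)
E(x) = -x/2 (E(x) = -3*x/6 = -x/2)
I*E(7) + q(-4, 4) = -(-283)*7/142 + 4 = -283/71*(-7/2) + 4 = 1981/142 + 4 = 2549/142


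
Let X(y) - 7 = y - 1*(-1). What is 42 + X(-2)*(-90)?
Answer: -498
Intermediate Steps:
X(y) = 8 + y (X(y) = 7 + (y - 1*(-1)) = 7 + (y + 1) = 7 + (1 + y) = 8 + y)
42 + X(-2)*(-90) = 42 + (8 - 2)*(-90) = 42 + 6*(-90) = 42 - 540 = -498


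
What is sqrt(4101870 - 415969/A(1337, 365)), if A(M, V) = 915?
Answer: sqrt(3433807499115)/915 ≈ 2025.2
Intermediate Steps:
sqrt(4101870 - 415969/A(1337, 365)) = sqrt(4101870 - 415969/915) = sqrt(3752795081/915) = sqrt(3433807499115)/915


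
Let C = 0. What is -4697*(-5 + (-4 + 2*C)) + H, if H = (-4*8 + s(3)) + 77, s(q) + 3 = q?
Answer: 42318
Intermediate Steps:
s(q) = -3 + q
H = 45 (H = (-4*8 + (-3 + 3)) + 77 = (-32 + 0) + 77 = -32 + 77 = 45)
-4697*(-5 + (-4 + 2*C)) + H = -4697*(-5 + (-4 + 2*0)) + 45 = -4697*(-5 + (-4 + 0)) + 45 = -4697*(-5 - 4) + 45 = -4697*(-9) + 45 = -427*(-99) + 45 = 42273 + 45 = 42318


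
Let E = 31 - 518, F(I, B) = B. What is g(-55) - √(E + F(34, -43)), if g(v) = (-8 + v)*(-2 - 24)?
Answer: 1638 - I*√530 ≈ 1638.0 - 23.022*I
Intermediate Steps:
E = -487
g(v) = 208 - 26*v (g(v) = (-8 + v)*(-26) = 208 - 26*v)
g(-55) - √(E + F(34, -43)) = (208 - 26*(-55)) - √(-487 - 43) = (208 + 1430) - √(-530) = 1638 - I*√530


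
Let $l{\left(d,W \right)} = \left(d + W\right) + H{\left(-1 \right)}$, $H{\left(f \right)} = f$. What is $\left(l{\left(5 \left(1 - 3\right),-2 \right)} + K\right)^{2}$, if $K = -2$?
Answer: $225$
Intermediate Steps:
$l{\left(d,W \right)} = -1 + W + d$ ($l{\left(d,W \right)} = \left(d + W\right) - 1 = \left(W + d\right) - 1 = -1 + W + d$)
$\left(l{\left(5 \left(1 - 3\right),-2 \right)} + K\right)^{2} = \left(\left(-1 - 2 + 5 \left(1 - 3\right)\right) - 2\right)^{2} = \left(\left(-1 - 2 + 5 \left(-2\right)\right) - 2\right)^{2} = \left(\left(-1 - 2 - 10\right) - 2\right)^{2} = \left(-13 - 2\right)^{2} = \left(-15\right)^{2} = 225$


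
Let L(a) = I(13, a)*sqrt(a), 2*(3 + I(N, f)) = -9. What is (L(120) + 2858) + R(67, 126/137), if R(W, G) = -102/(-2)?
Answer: 2909 - 15*sqrt(30) ≈ 2826.8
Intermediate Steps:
I(N, f) = -15/2 (I(N, f) = -3 + (1/2)*(-9) = -3 - 9/2 = -15/2)
R(W, G) = 51 (R(W, G) = -102*(-1/2) = 51)
L(a) = -15*sqrt(a)/2
(L(120) + 2858) + R(67, 126/137) = (-15*sqrt(30) + 2858) + 51 = (2858 - 15*sqrt(30)) + 51 = 2909 - 15*sqrt(30)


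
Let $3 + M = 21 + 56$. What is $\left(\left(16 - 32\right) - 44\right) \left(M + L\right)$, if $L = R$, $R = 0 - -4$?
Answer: $-4680$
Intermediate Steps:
$M = 74$ ($M = -3 + \left(21 + 56\right) = -3 + 77 = 74$)
$R = 4$ ($R = 0 + 4 = 4$)
$L = 4$
$\left(\left(16 - 32\right) - 44\right) \left(M + L\right) = \left(\left(16 - 32\right) - 44\right) \left(74 + 4\right) = \left(-16 - 44\right) 78 = \left(-60\right) 78 = -4680$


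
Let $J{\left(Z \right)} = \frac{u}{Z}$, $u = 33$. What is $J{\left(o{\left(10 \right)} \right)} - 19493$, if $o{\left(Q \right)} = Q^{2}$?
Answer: $- \frac{1949267}{100} \approx -19493.0$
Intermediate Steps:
$J{\left(Z \right)} = \frac{33}{Z}$
$J{\left(o{\left(10 \right)} \right)} - 19493 = \frac{33}{10^{2}} - 19493 = \frac{33}{100} - 19493 = - \frac{1949267}{100}$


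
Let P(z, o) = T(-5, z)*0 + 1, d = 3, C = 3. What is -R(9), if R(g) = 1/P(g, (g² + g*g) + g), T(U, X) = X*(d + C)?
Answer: -1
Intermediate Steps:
T(U, X) = 6*X (T(U, X) = X*(3 + 3) = X*6 = 6*X)
P(z, o) = 1 (P(z, o) = (6*z)*0 + 1 = 0 + 1 = 1)
R(g) = 1 (R(g) = 1/1 = 1)
-R(9) = -1*1 = -1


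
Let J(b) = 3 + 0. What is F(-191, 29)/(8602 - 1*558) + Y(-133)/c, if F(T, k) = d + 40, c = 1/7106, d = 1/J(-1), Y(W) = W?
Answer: -22807104815/24132 ≈ -9.4510e+5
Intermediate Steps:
J(b) = 3
d = 1/3 ≈ 0.33333
c = 1/7106 ≈ 0.00014073
F(T, k) = 121/3 (F(T, k) = 1/3 + 40 = 121/3)
F(-191, 29)/(8602 - 1*558) + Y(-133)/c = 121/(3*(8602 - 1*558)) - 133/1/7106 = 121/(3*(8602 - 558)) - 133*7106 = (121/3)/8044 - 945098 = (121/3)*(1/8044) - 945098 = 121/24132 - 945098 = -22807104815/24132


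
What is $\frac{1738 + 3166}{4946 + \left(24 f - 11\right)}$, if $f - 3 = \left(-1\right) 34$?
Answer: $\frac{4904}{4191} \approx 1.1701$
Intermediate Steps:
$f = -31$ ($f = 3 - 34 = -31$)
$\frac{1738 + 3166}{4946 + \left(24 f - 11\right)} = \frac{1738 + 3166}{4946 + \left(24 \left(-31\right) - 11\right)} = \frac{4904}{4946 - 755} = \frac{4904}{4191}$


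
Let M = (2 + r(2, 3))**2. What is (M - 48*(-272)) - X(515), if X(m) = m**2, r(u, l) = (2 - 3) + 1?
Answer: -252165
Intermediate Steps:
r(u, l) = 0 (r(u, l) = -1 + 1 = 0)
M = 4 (M = (2 + 0)**2 = 2**2 = 4)
(M - 48*(-272)) - X(515) = (4 - 48*(-272)) - 1*515**2 = (4 + 13056) - 1*265225 = 13060 - 265225 = -252165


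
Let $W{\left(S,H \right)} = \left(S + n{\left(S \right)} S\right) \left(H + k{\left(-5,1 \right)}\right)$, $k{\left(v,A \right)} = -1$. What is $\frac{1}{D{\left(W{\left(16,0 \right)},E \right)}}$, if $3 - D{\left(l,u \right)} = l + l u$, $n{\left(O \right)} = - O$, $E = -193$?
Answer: $\frac{1}{46083} \approx 2.17 \cdot 10^{-5}$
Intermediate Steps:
$W{\left(S,H \right)} = \left(-1 + H\right) \left(S - S^{2}\right)$ ($W{\left(S,H \right)} = \left(S + - S S\right) \left(H - 1\right) = \left(S - S^{2}\right) \left(-1 + H\right) = \left(-1 + H\right) \left(S - S^{2}\right)$)
$D{\left(l,u \right)} = 3 - l - l u$ ($D{\left(l,u \right)} = 3 - \left(l + l u\right) = 3 - l - l u$)
$\frac{1}{D{\left(W{\left(16,0 \right)},E \right)}} = \frac{1}{3 - 16 \left(-1 + 0 + 16 - 0 \cdot 16\right) - 16 \left(-1 + 0 + 16 - 0 \cdot 16\right) \left(-193\right)} = \frac{1}{3 - 16 \left(-1 + 0 + 16 + 0\right) - 16 \left(-1 + 0 + 16 + 0\right) \left(-193\right)} = \frac{1}{3 - 16 \cdot 15 - 16 \cdot 15 \left(-193\right)} = \frac{1}{3 - 240 - 240 \left(-193\right)} = \frac{1}{3 - 240 + 46320} = \frac{1}{46083}$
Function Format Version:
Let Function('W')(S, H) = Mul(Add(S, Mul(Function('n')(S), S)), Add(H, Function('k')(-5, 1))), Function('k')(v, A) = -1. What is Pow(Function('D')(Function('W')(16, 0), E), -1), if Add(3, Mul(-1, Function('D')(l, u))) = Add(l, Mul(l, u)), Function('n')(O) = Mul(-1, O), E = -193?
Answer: Rational(1, 46083) ≈ 2.1700e-5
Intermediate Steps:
Function('W')(S, H) = Mul(Add(-1, H), Add(S, Mul(-1, Pow(S, 2)))) (Function('W')(S, H) = Mul(Add(S, Mul(Mul(-1, S), S)), Add(H, -1)) = Mul(Add(S, Mul(-1, Pow(S, 2))), Add(-1, H)) = Mul(Add(-1, H), Add(S, Mul(-1, Pow(S, 2)))))
Function('D')(l, u) = Add(3, Mul(-1, l), Mul(-1, l, u)) (Function('D')(l, u) = Add(3, Mul(-1, Add(l, Mul(l, u)))) = Add(3, Add(Mul(-1, l), Mul(-1, l, u))) = Add(3, Mul(-1, l), Mul(-1, l, u)))
Pow(Function('D')(Function('W')(16, 0), E), -1) = Pow(Add(3, Mul(-1, Mul(16, Add(-1, 0, 16, Mul(-1, 0, 16)))), Mul(-1, Mul(16, Add(-1, 0, 16, Mul(-1, 0, 16))), -193)), -1) = Pow(Add(3, Mul(-1, Mul(16, Add(-1, 0, 16, 0))), Mul(-1, Mul(16, Add(-1, 0, 16, 0)), -193)), -1) = Pow(Add(3, Mul(-1, Mul(16, 15)), Mul(-1, Mul(16, 15), -193)), -1) = Pow(Add(3, Mul(-1, 240), Mul(-1, 240, -193)), -1) = Pow(Add(3, -240, 46320), -1) = Pow(46083, -1) = Rational(1, 46083)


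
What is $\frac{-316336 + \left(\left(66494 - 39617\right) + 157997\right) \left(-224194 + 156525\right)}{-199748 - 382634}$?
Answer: $\frac{6255277521}{291191} \approx 21482.0$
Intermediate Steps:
$\frac{-316336 + \left(\left(66494 - 39617\right) + 157997\right) \left(-224194 + 156525\right)}{-199748 - 382634} = \frac{-316336 + \left(\left(66494 - 39617\right) + 157997\right) \left(-67669\right)}{-582382} = \left(-316336 + \left(26877 + 157997\right) \left(-67669\right)\right) \left(- \frac{1}{582382}\right) = \left(-316336 + 184874 \left(-67669\right)\right) \left(- \frac{1}{582382}\right) = \left(-316336 - 12510238706\right) \left(- \frac{1}{582382}\right) = \left(-12510555042\right) \left(- \frac{1}{582382}\right) = \frac{6255277521}{291191}$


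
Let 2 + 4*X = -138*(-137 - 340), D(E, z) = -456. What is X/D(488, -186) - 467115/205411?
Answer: -449155982/11708427 ≈ -38.362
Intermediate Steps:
X = 16456 (X = -½ + (-138*(-137 - 340))/4 = -½ + (-138*(-477))/4 = -½ + (¼)*65826 = -½ + 32913/2 = 16456)
X/D(488, -186) - 467115/205411 = 16456/(-456) - 467115/205411 = 16456*(-1/456) - 467115*1/205411 = -2057/57 - 467115/205411 = -449155982/11708427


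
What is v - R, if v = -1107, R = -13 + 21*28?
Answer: -1682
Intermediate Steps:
R = 575 (R = -13 + 588 = 575)
v - R = -1107 - 1*575 = -1107 - 575 = -1682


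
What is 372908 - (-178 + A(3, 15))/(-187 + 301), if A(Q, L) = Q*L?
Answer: 2237455/6 ≈ 3.7291e+5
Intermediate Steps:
A(Q, L) = L*Q
372908 - (-178 + A(3, 15))/(-187 + 301) = 372908 - (-178 + 15*3)/(-187 + 301) = 372908 - (-178 + 45)/114 = 372908 - (-133)/114 = 372908 - 1*(-7/6) = 372908 + 7/6 = 2237455/6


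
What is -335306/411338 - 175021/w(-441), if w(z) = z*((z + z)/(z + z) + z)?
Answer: -889971197/518285880 ≈ -1.7171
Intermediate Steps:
w(z) = z*(1 + z) (w(z) = z*((2*z)/((2*z)) + z) = z*((2*z)*(1/(2*z)) + z) = z*(1 + z))
-335306/411338 - 175021/w(-441) = -335306/411338 - 175021*(-1/(441*(1 - 441))) = -335306*1/411338 - 175021/((-441*(-440))) = -167653/205669 - 175021/194040 = -167653/205669 - 175021*1/194040 = -167653/205669 - 2273/2520 = -889971197/518285880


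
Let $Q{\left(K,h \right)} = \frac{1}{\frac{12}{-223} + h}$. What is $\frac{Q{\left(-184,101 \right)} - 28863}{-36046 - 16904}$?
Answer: $\frac{64973477}{119195745} \approx 0.5451$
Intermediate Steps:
$Q{\left(K,h \right)} = \frac{1}{- \frac{12}{223} + h}$ ($Q{\left(K,h \right)} = \frac{1}{12 \left(- \frac{1}{223}\right) + h} = \frac{1}{- \frac{12}{223} + h}$)
$\frac{Q{\left(-184,101 \right)} - 28863}{-36046 - 16904} = \frac{\frac{223}{-12 + 223 \cdot 101} - 28863}{-36046 - 16904} = \frac{\frac{223}{-12 + 22523} - 28863}{-36046 - 16904} = \frac{\frac{223}{22511} - 28863}{-52950} = \left(223 \cdot \frac{1}{22511} - 28863\right) \left(- \frac{1}{52950}\right) = \left(\frac{223}{22511} - 28863\right) \left(- \frac{1}{52950}\right) = \left(- \frac{649734770}{22511}\right) \left(- \frac{1}{52950}\right) = \frac{64973477}{119195745}$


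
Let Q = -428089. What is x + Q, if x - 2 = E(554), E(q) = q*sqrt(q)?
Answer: -428087 + 554*sqrt(554) ≈ -4.1505e+5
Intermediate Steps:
E(q) = q**(3/2)
x = 2 + 554*sqrt(554) (x = 2 + 554**(3/2) = 2 + 554*sqrt(554) ≈ 13042.)
x + Q = (2 + 554*sqrt(554)) - 428089 = -428087 + 554*sqrt(554)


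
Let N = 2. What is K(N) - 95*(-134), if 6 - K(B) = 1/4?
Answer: 50943/4 ≈ 12736.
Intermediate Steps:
K(B) = 23/4 (K(B) = 6 - 1/4 = 23/4)
K(N) - 95*(-134) = 23/4 - 95*(-134) = 23/4 + 12730 = 50943/4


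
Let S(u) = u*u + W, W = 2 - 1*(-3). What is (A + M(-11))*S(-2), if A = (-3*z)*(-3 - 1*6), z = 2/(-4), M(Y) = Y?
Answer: -441/2 ≈ -220.50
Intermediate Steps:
W = 5 (W = 2 + 3 = 5)
z = -1/2 (z = 2*(-1/4) = -1/2 ≈ -0.50000)
S(u) = 5 + u**2 (S(u) = u*u + 5 = u**2 + 5 = 5 + u**2)
A = -27/2 (A = (-3*(-1/2))*(-3 - 1*6) = 3*(-3 - 6)/2 = (3/2)*(-9) = -27/2 ≈ -13.500)
(A + M(-11))*S(-2) = (-27/2 - 11)*(5 + (-2)**2) = -49*(5 + 4)/2 = -49/2*9 = -441/2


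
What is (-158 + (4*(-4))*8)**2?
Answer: 81796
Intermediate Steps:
(-158 + (4*(-4))*8)**2 = (-158 - 16*8)**2 = (-158 - 128)**2 = (-286)**2 = 81796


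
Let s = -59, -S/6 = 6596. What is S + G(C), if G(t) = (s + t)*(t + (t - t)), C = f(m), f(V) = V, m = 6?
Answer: -39894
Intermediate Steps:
C = 6
S = -39576 (S = -6*6596 = -39576)
G(t) = t*(-59 + t) (G(t) = (-59 + t)*(t + (t - t)) = (-59 + t)*(t + 0) = (-59 + t)*t = t*(-59 + t))
S + G(C) = -39576 + 6*(-59 + 6) = -39576 + 6*(-53) = -39576 - 318 = -39894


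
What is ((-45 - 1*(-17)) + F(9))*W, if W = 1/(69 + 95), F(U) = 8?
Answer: -5/41 ≈ -0.12195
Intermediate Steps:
W = 1/164 ≈ 0.0060976
((-45 - 1*(-17)) + F(9))*W = ((-45 - 1*(-17)) + 8)*(1/164) = ((-45 + 17) + 8)*(1/164) = (-28 + 8)*(1/164) = -20*1/164 = -5/41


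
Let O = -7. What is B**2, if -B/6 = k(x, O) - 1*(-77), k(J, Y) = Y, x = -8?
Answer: 176400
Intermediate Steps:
B = -420 (B = -6*(-7 - 1*(-77)) = -6*(-7 + 77) = -6*70 = -420)
B**2 = (-420)**2 = 176400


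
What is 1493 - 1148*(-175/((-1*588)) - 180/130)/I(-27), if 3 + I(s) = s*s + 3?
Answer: 42496150/28431 ≈ 1494.7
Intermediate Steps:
I(s) = s**2 (I(s) = -3 + (s*s + 3) = -3 + (s**2 + 3) = -3 + (3 + s**2) = s**2)
1493 - 1148*(-175/((-1*588)) - 180/130)/I(-27) = 1493 - 1148*(-175/((-1*588)) - 180/130)/((-27)**2) = 1493 - 1148*(-175/(-588) - 180*1/130)/729 = 1493 - 1148*(-175*(-1/588) - 18/13)/729 = 1493 - 1148*(25/84 - 18/13)/729 = 1493 - (-48667)/(39*729) = 1493 - 1148*(-1187/796068) = 1493 + 48667/28431 = 42496150/28431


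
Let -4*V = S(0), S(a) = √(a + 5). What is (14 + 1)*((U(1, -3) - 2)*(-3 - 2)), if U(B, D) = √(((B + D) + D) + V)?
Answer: 150 - 75*√(-20 - √5)/2 ≈ 150.0 - 176.83*I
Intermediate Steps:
S(a) = √(5 + a)
V = -√5/4 (V = -√(5 + 0)/4 = -√5/4 ≈ -0.55902)
U(B, D) = √(B + 2*D - √5/4) (U(B, D) = √(((B + D) + D) - √5/4) = √((B + 2*D) - √5/4) = √(B + 2*D - √5/4))
(14 + 1)*((U(1, -3) - 2)*(-3 - 2)) = (14 + 1)*((√(-√5 + 4*1 + 8*(-3))/2 - 2)*(-3 - 2)) = 15*((√(-√5 + 4 - 24)/2 - 2)*(-5)) = 15*((√(-20 - √5)/2 - 2)*(-5)) = 15*((-2 + √(-20 - √5)/2)*(-5)) = 15*(10 - 5*√(-20 - √5)/2) = 150 - 75*√(-20 - √5)/2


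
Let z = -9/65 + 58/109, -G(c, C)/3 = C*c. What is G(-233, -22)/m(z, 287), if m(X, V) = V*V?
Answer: -15378/82369 ≈ -0.18670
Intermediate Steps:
G(c, C) = -3*C*c
z = 2789/7085 (z = -9*1/65 + 58*(1/109) = -9/65 + 58/109 = 2789/7085 ≈ 0.39365)
m(X, V) = V²
G(-233, -22)/m(z, 287) = (-3*(-22)*(-233))/(287²) = -15378/82369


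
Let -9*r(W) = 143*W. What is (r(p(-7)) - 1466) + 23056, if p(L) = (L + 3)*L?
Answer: 190306/9 ≈ 21145.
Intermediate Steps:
p(L) = L*(3 + L) (p(L) = (3 + L)*L = L*(3 + L))
r(W) = -143*W/9
(r(p(-7)) - 1466) + 23056 = (-(-1001)*(3 - 7)/9 - 1466) + 23056 = (-(-1001)*(-4)/9 - 1466) + 23056 = (-143/9*28 - 1466) + 23056 = (-4004/9 - 1466) + 23056 = -17198/9 + 23056 = 190306/9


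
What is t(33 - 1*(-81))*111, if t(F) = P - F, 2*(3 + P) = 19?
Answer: -23865/2 ≈ -11933.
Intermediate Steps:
P = 13/2 (P = -3 + (½)*19 = -3 + 19/2 = 13/2 ≈ 6.5000)
t(F) = 13/2 - F
t(33 - 1*(-81))*111 = (13/2 - (33 - 1*(-81)))*111 = (13/2 - (33 + 81))*111 = (13/2 - 1*114)*111 = (13/2 - 114)*111 = -215/2*111 = -23865/2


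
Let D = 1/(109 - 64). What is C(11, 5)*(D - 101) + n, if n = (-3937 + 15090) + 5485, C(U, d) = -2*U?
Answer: 848678/45 ≈ 18860.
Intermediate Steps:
D = 1/45 ≈ 0.022222
n = 16638 (n = 11153 + 5485 = 16638)
C(11, 5)*(D - 101) + n = (-2*11)*(1/45 - 101) + 16638 = -22*(-4544/45) + 16638 = 99968/45 + 16638 = 848678/45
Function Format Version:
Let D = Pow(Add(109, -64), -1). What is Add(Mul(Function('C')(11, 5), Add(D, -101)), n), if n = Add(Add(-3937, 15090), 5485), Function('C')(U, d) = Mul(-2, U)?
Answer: Rational(848678, 45) ≈ 18860.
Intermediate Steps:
D = Rational(1, 45) (D = Pow(45, -1) = Rational(1, 45) ≈ 0.022222)
n = 16638 (n = Add(11153, 5485) = 16638)
Add(Mul(Function('C')(11, 5), Add(D, -101)), n) = Add(Mul(Mul(-2, 11), Add(Rational(1, 45), -101)), 16638) = Add(Mul(-22, Rational(-4544, 45)), 16638) = Add(Rational(99968, 45), 16638) = Rational(848678, 45)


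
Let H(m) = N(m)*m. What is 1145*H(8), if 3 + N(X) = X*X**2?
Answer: 4662440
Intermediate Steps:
N(X) = -3 + X**3 (N(X) = -3 + X*X**2 = -3 + X**3)
H(m) = m*(-3 + m**3) (H(m) = (-3 + m**3)*m = m*(-3 + m**3))
1145*H(8) = 1145*(8*(-3 + 8**3)) = 1145*(8*(-3 + 512)) = 1145*(8*509) = 1145*4072 = 4662440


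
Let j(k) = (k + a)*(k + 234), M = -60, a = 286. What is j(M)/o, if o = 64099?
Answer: 39324/64099 ≈ 0.61349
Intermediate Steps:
j(k) = (234 + k)*(286 + k) (j(k) = (k + 286)*(k + 234) = (286 + k)*(234 + k) = (234 + k)*(286 + k))
j(M)/o = (66924 + (-60)**2 + 520*(-60))/64099 = (66924 + 3600 - 31200)*(1/64099) = 39324*(1/64099) = 39324/64099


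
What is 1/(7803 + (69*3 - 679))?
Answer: 1/7331 ≈ 0.00013641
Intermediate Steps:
1/(7803 + (69*3 - 679)) = 1/(7803 + (207 - 679)) = 1/(7803 - 472) = 1/7331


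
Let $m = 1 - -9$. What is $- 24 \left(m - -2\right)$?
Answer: $-288$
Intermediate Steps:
$m = 10$ ($m = 1 + 9 = 10$)
$- 24 \left(m - -2\right) = - 24 \left(10 - -2\right) = - 24 \left(10 + \left(-13 + 15\right)\right) = - 24 \left(10 + 2\right) = \left(-24\right) 12 = -288$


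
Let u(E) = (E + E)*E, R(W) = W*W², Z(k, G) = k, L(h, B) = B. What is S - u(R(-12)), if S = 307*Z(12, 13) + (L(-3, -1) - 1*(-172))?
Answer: -5968113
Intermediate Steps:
R(W) = W³
u(E) = 2*E² (u(E) = (2*E)*E = 2*E²)
S = 3855 (S = 307*12 + (-1 - 1*(-172)) = 3684 + (-1 + 172) = 3684 + 171 = 3855)
S - u(R(-12)) = 3855 - 2*((-12)³)² = 3855 - 2*(-1728)² = 3855 - 2*2985984 = 3855 - 1*5971968 = 3855 - 5971968 = -5968113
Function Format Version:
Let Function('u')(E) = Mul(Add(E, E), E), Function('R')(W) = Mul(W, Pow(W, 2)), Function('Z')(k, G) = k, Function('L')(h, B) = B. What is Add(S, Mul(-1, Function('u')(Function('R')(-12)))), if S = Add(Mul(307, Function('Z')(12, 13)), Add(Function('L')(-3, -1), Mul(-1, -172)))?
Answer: -5968113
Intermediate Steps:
Function('R')(W) = Pow(W, 3)
Function('u')(E) = Mul(2, Pow(E, 2)) (Function('u')(E) = Mul(Mul(2, E), E) = Mul(2, Pow(E, 2)))
S = 3855 (S = Add(Mul(307, 12), Add(-1, Mul(-1, -172))) = Add(3684, Add(-1, 172)) = Add(3684, 171) = 3855)
Add(S, Mul(-1, Function('u')(Function('R')(-12)))) = Add(3855, Mul(-1, Mul(2, Pow(Pow(-12, 3), 2)))) = Add(3855, Mul(-1, Mul(2, Pow(-1728, 2)))) = Add(3855, Mul(-1, Mul(2, 2985984))) = Add(3855, Mul(-1, 5971968)) = Add(3855, -5971968) = -5968113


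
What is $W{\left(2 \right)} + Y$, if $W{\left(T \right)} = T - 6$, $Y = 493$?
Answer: $489$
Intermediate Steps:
$W{\left(T \right)} = -6 + T$
$W{\left(2 \right)} + Y = \left(-6 + 2\right) + 493 = -4 + 493 = 489$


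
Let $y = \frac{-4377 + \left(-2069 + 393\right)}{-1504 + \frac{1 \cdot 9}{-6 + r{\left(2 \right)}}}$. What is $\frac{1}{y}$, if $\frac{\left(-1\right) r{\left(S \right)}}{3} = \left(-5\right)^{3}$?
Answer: $\frac{61663}{248173} \approx 0.24847$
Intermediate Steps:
$r{\left(S \right)} = 375$ ($r{\left(S \right)} = - 3 \left(-5\right)^{3} = \left(-3\right) \left(-125\right) = 375$)
$y = \frac{248173}{61663}$ ($y = \frac{-4377 + \left(-2069 + 393\right)}{-1504 + \frac{1 \cdot 9}{-6 + 375}} = \frac{-4377 - 1676}{-1504 + \frac{9}{369}} = - \frac{6053}{-1504 + 9 \cdot \frac{1}{369}} = - \frac{6053}{-1504 + \frac{1}{41}} = - \frac{6053}{- \frac{61663}{41}} = \left(-6053\right) \left(- \frac{41}{61663}\right) = \frac{248173}{61663} \approx 4.0247$)
$\frac{1}{y} = \frac{1}{\frac{248173}{61663}} = \frac{61663}{248173}$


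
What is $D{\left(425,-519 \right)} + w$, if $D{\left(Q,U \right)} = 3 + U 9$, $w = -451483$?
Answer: $-456151$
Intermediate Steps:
$D{\left(Q,U \right)} = 3 + 9 U$
$D{\left(425,-519 \right)} + w = \left(3 + 9 \left(-519\right)\right) - 451483 = \left(3 - 4671\right) - 451483 = -4668 - 451483 = -456151$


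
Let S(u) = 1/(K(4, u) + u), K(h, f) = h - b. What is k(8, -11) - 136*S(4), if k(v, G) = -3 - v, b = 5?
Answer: -169/3 ≈ -56.333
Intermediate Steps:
K(h, f) = -5 + h (K(h, f) = h - 1*5 = h - 5 = -5 + h)
S(u) = 1/(-1 + u) (S(u) = 1/((-5 + 4) + u) = 1/(-1 + u))
k(8, -11) - 136*S(4) = (-3 - 1*8) - 136/(-1 + 4) = (-3 - 8) - 136/3 = -11 - 136*⅓ = -11 - 136/3 = -169/3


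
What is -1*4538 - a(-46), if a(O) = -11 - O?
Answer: -4573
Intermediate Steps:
-1*4538 - a(-46) = -1*4538 - (-11 - 1*(-46)) = -4538 - (-11 + 46) = -4538 - 1*35 = -4538 - 35 = -4573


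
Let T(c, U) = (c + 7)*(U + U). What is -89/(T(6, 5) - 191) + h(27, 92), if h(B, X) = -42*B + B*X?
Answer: 82439/61 ≈ 1351.5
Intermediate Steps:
T(c, U) = 2*U*(7 + c) (T(c, U) = (7 + c)*(2*U) = 2*U*(7 + c))
-89/(T(6, 5) - 191) + h(27, 92) = -89/(2*5*(7 + 6) - 191) + 27*(-42 + 92) = -89/(2*5*13 - 191) + 27*50 = -89/(130 - 191) + 1350 = -89/(-61) + 1350 = -89*(-1/61) + 1350 = 89/61 + 1350 = 82439/61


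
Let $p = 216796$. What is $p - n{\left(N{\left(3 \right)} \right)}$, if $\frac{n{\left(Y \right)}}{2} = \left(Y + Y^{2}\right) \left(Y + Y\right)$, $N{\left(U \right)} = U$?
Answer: $216652$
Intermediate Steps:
$n{\left(Y \right)} = 4 Y \left(Y + Y^{2}\right)$ ($n{\left(Y \right)} = 2 \left(Y + Y^{2}\right) \left(Y + Y\right) = 2 \left(Y + Y^{2}\right) 2 Y = 2 \cdot 2 Y \left(Y + Y^{2}\right) = 4 Y \left(Y + Y^{2}\right)$)
$p - n{\left(N{\left(3 \right)} \right)} = 216796 - 4 \cdot 3^{2} \left(1 + 3\right) = 216796 - 4 \cdot 9 \cdot 4 = 216796 - 144 = 216652$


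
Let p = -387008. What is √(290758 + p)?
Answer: 25*I*√154 ≈ 310.24*I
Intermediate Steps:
√(290758 + p) = √(290758 - 387008) = √(-96250) = 25*I*√154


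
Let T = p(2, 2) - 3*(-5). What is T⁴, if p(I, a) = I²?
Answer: 130321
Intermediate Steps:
T = 19 (T = 2² - 3*(-5) = 4 + 15 = 19)
T⁴ = 19⁴ = 130321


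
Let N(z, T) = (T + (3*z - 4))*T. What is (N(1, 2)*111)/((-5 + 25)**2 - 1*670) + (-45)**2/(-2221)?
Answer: -173302/99945 ≈ -1.7340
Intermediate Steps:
N(z, T) = T*(-4 + T + 3*z) (N(z, T) = (T + (-4 + 3*z))*T = (-4 + T + 3*z)*T = T*(-4 + T + 3*z))
(N(1, 2)*111)/((-5 + 25)**2 - 1*670) + (-45)**2/(-2221) = ((2*(-4 + 2 + 3*1))*111)/((-5 + 25)**2 - 1*670) + (-45)**2/(-2221) = ((2*(-4 + 2 + 3))*111)/(20**2 - 670) + 2025*(-1/2221) = ((2*1)*111)/(400 - 670) - 2025/2221 = (2*111)/(-270) - 2025/2221 = 222*(-1/270) - 2025/2221 = -37/45 - 2025/2221 = -173302/99945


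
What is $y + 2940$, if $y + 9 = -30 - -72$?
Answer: $2973$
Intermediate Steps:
$y = 33$ ($y = -9 - -42 = -9 + \left(-30 + 72\right) = -9 + 42 = 33$)
$y + 2940 = 33 + 2940 = 2973$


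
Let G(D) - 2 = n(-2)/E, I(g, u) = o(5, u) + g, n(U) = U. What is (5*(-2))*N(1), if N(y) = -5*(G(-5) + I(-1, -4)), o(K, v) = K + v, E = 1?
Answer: 0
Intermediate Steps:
I(g, u) = 5 + g + u (I(g, u) = (5 + u) + g = 5 + g + u)
G(D) = 0 (G(D) = 2 - 2/1 = 2 - 2*1 = 2 - 2 = 0)
N(y) = 0 (N(y) = -5*(0 + (5 - 1 - 4)) = -5*(0 + 0) = -5*0 = 0)
(5*(-2))*N(1) = (5*(-2))*0 = -10*0 = 0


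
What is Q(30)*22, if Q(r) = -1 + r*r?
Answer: 19778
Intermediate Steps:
Q(r) = -1 + r²
Q(30)*22 = (-1 + 30²)*22 = (-1 + 900)*22 = 899*22 = 19778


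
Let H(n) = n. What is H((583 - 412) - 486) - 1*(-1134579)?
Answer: 1134264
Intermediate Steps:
H((583 - 412) - 486) - 1*(-1134579) = ((583 - 412) - 486) - 1*(-1134579) = (171 - 486) + 1134579 = -315 + 1134579 = 1134264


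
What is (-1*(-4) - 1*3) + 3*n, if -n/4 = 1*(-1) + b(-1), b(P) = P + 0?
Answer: 25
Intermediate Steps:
b(P) = P
n = 8 (n = -4*(1*(-1) - 1) = -4*(-1 - 1) = -4*(-2) = 8)
(-1*(-4) - 1*3) + 3*n = (-1*(-4) - 1*3) + 3*8 = (4 - 3) + 24 = 1 + 24 = 25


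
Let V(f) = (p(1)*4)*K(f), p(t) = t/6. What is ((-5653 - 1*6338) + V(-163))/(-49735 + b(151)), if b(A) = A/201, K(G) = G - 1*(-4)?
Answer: 2431497/9996584 ≈ 0.24323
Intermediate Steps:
K(G) = 4 + G (K(G) = G + 4 = 4 + G)
b(A) = A/201 (b(A) = A*(1/201) = A/201)
p(t) = t/6 (p(t) = t*(1/6) = t/6)
V(f) = 8/3 + 2*f/3 (V(f) = (((1/6)*1)*4)*(4 + f) = ((1/6)*4)*(4 + f) = 2*(4 + f)/3 = 8/3 + 2*f/3)
((-5653 - 1*6338) + V(-163))/(-49735 + b(151)) = ((-5653 - 1*6338) + (8/3 + (2/3)*(-163)))/(-49735 + (1/201)*151) = ((-5653 - 6338) + (8/3 - 326/3))/(-49735 + 151/201) = (-11991 - 106)/(-9996584/201) = -12097*(-201/9996584) = 2431497/9996584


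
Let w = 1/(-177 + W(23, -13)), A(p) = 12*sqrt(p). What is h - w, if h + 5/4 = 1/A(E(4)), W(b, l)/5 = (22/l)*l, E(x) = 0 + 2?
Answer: -331/268 + sqrt(2)/24 ≈ -1.1761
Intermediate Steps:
E(x) = 2
W(b, l) = 110 (W(b, l) = 5*((22/l)*l) = 5*22 = 110)
w = -1/67 (w = 1/(-177 + 110) = 1/(-67) = -1/67 ≈ -0.014925)
h = -5/4 + sqrt(2)/24 (h = -5/4 + 1/(12*sqrt(2)) = -5/4 + sqrt(2)/24 ≈ -1.1911)
h - w = (-5/4 + sqrt(2)/24) - 1*(-1/67) = (-5/4 + sqrt(2)/24) + 1/67 = -331/268 + sqrt(2)/24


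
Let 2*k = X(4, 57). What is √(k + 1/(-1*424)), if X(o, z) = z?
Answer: √1280798/212 ≈ 5.3383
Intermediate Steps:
k = 57/2 (k = (½)*57 = 57/2 ≈ 28.500)
√(k + 1/(-1*424)) = √(57/2 + 1/(-1*424)) = √(57/2 + 1/(-424)) = √(57/2 - 1/424) = √(12083/424) = √1280798/212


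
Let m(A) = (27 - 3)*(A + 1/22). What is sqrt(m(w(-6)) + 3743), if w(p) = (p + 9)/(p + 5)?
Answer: sqrt(444323)/11 ≈ 60.598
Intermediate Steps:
w(p) = (9 + p)/(5 + p)
m(A) = 12/11 + 24*A (m(A) = 24*(A + 1/22) = 24*(1/22 + A) = 12/11 + 24*A)
sqrt(m(w(-6)) + 3743) = sqrt((12/11 + 24*((9 - 6)/(5 - 6))) + 3743) = sqrt((12/11 + 24*(3/(-1))) + 3743) = sqrt((12/11 + 24*(-1*3)) + 3743) = sqrt((12/11 + 24*(-3)) + 3743) = sqrt((12/11 - 72) + 3743) = sqrt(-780/11 + 3743) = sqrt(40393/11) = sqrt(444323)/11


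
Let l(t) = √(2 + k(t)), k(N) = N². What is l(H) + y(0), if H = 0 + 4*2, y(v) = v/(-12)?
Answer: √66 ≈ 8.1240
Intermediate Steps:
y(v) = -v/12 (y(v) = v*(-1/12) = -v/12)
H = 8 (H = 0 + 8 = 8)
l(t) = √(2 + t²)
l(H) + y(0) = √(2 + 8²) - 1/12*0 = √(2 + 64) + 0 = √66 + 0 = √66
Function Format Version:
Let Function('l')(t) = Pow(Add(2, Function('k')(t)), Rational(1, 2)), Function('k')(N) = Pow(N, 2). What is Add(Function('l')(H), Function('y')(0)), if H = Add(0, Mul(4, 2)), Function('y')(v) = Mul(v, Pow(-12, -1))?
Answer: Pow(66, Rational(1, 2)) ≈ 8.1240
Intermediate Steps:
Function('y')(v) = Mul(Rational(-1, 12), v) (Function('y')(v) = Mul(v, Rational(-1, 12)) = Mul(Rational(-1, 12), v))
H = 8 (H = Add(0, 8) = 8)
Function('l')(t) = Pow(Add(2, Pow(t, 2)), Rational(1, 2))
Add(Function('l')(H), Function('y')(0)) = Add(Pow(Add(2, Pow(8, 2)), Rational(1, 2)), Mul(Rational(-1, 12), 0)) = Add(Pow(Add(2, 64), Rational(1, 2)), 0) = Add(Pow(66, Rational(1, 2)), 0) = Pow(66, Rational(1, 2))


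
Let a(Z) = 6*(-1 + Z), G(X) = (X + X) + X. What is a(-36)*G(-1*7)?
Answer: 4662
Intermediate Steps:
G(X) = 3*X (G(X) = 2*X + X = 3*X)
a(Z) = -6 + 6*Z
a(-36)*G(-1*7) = (-6 + 6*(-36))*(3*(-1*7)) = (-6 - 216)*(3*(-7)) = -222*(-21) = 4662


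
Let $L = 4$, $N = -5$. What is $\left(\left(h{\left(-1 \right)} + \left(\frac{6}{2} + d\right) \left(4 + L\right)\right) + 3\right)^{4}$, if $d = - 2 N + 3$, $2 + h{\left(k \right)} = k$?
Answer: $268435456$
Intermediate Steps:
$h{\left(k \right)} = -2 + k$
$d = 13$ ($d = \left(-2\right) \left(-5\right) + 3 = 10 + 3 = 13$)
$\left(\left(h{\left(-1 \right)} + \left(\frac{6}{2} + d\right) \left(4 + L\right)\right) + 3\right)^{4} = \left(\left(\left(-2 - 1\right) + \left(\frac{6}{2} + 13\right) \left(4 + 4\right)\right) + 3\right)^{4} = \left(\left(-3 + \left(6 \cdot \frac{1}{2} + 13\right) 8\right) + 3\right)^{4} = \left(\left(-3 + \left(3 + 13\right) 8\right) + 3\right)^{4} = \left(\left(-3 + 16 \cdot 8\right) + 3\right)^{4} = \left(\left(-3 + 128\right) + 3\right)^{4} = \left(125 + 3\right)^{4} = 128^{4} = 268435456$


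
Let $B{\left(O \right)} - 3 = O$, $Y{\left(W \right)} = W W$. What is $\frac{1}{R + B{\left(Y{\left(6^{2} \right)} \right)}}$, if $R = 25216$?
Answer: $\frac{1}{26515} \approx 3.7714 \cdot 10^{-5}$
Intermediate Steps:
$Y{\left(W \right)} = W^{2}$
$B{\left(O \right)} = 3 + O$
$\frac{1}{R + B{\left(Y{\left(6^{2} \right)} \right)}} = \frac{1}{25216 + \left(3 + \left(6^{2}\right)^{2}\right)} = \frac{1}{25216 + \left(3 + 36^{2}\right)} = \frac{1}{25216 + \left(3 + 1296\right)} = \frac{1}{25216 + 1299} = \frac{1}{26515}$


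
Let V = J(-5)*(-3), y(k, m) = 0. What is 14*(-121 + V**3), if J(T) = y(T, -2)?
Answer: -1694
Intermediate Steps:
J(T) = 0
V = 0 (V = 0*(-3) = 0)
14*(-121 + V**3) = 14*(-121 + 0**3) = 14*(-121 + 0) = 14*(-121) = -1694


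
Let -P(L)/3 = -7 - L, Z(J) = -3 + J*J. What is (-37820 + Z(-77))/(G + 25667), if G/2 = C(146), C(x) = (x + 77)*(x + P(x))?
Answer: -31894/295497 ≈ -0.10793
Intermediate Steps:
Z(J) = -3 + J**2
P(L) = 21 + 3*L (P(L) = -3*(-7 - L) = 21 + 3*L)
C(x) = (21 + 4*x)*(77 + x) (C(x) = (x + 77)*(x + (21 + 3*x)) = (77 + x)*(21 + 4*x) = (21 + 4*x)*(77 + x))
G = 269830 (G = 2*(1617 + 4*146**2 + 329*146) = 2*(1617 + 4*21316 + 48034) = 2*(1617 + 85264 + 48034) = 2*134915 = 269830)
(-37820 + Z(-77))/(G + 25667) = (-37820 + (-3 + (-77)**2))/(269830 + 25667) = (-37820 + (-3 + 5929))/295497 = (-37820 + 5926)*(1/295497) = -31894*1/295497 = -31894/295497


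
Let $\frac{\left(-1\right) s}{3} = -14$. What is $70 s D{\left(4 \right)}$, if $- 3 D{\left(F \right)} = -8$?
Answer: $7840$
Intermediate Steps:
$s = 42$ ($s = \left(-3\right) \left(-14\right) = 42$)
$D{\left(F \right)} = \frac{8}{3}$ ($D{\left(F \right)} = \left(- \frac{1}{3}\right) \left(-8\right) = \frac{8}{3}$)
$70 s D{\left(4 \right)} = 70 \cdot 42 \cdot \frac{8}{3} = 2940 \cdot \frac{8}{3} = 7840$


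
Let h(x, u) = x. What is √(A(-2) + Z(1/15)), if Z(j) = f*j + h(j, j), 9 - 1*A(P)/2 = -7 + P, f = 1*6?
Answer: √8205/15 ≈ 6.0388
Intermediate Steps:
f = 6
A(P) = 32 - 2*P (A(P) = 18 - 2*(-7 + P) = 18 + (14 - 2*P) = 32 - 2*P)
Z(j) = 7*j (Z(j) = 6*j + j = 7*j)
√(A(-2) + Z(1/15)) = √((32 - 2*(-2)) + 7/15) = √((32 + 4) + 7*(1/15)) = √(36 + 7/15) = √(547/15) = √8205/15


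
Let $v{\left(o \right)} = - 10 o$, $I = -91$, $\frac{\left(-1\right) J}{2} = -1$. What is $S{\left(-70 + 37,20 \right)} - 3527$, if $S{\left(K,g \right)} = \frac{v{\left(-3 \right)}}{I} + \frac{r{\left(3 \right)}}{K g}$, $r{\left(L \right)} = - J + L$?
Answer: $- \frac{211851511}{60060} \approx -3527.3$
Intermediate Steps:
$J = 2$ ($J = \left(-2\right) \left(-1\right) = 2$)
$r{\left(L \right)} = -2 + L$ ($r{\left(L \right)} = \left(-1\right) 2 + L = -2 + L$)
$S{\left(K,g \right)} = - \frac{30}{91} + \frac{1}{K g}$ ($S{\left(K,g \right)} = \frac{\left(-10\right) \left(-3\right)}{-91} + \frac{-2 + 3}{K g} = 30 \left(- \frac{1}{91}\right) + 1 \frac{1}{K g} = - \frac{30}{91} + \frac{1}{K g}$)
$S{\left(-70 + 37,20 \right)} - 3527 = \left(- \frac{30}{91} + \frac{1}{\left(-70 + 37\right) 20}\right) - 3527 = \left(- \frac{30}{91} + \frac{1}{-33} \cdot \frac{1}{20}\right) - 3527 = \left(- \frac{30}{91} - \frac{1}{660}\right) - 3527 = - \frac{19891}{60060} - 3527 = - \frac{211851511}{60060}$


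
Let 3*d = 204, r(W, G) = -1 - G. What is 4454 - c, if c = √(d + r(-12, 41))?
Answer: 4454 - √26 ≈ 4448.9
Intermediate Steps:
d = 68 (d = (⅓)*204 = 68)
c = √26 (c = √(68 + (-1 - 1*41)) = √(68 + (-1 - 41)) = √(68 - 42) = √26 ≈ 5.0990)
4454 - c = 4454 - √26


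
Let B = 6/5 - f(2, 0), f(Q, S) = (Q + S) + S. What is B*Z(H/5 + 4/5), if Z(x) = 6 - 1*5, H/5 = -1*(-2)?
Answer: -⅘ ≈ -0.80000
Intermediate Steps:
H = 10 (H = 5*(-1*(-2)) = 5*2 = 10)
f(Q, S) = Q + 2*S
Z(x) = 1 (Z(x) = 6 - 5 = 1)
B = -⅘ (B = 6/5 - (2 + 2*0) = 6*(⅕) - (2 + 0) = 6/5 - 1*2 = 6/5 - 2 = -⅘ ≈ -0.80000)
B*Z(H/5 + 4/5) = -⅘*1 = -⅘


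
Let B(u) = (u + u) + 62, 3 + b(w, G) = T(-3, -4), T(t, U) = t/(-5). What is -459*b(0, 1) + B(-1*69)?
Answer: 5128/5 ≈ 1025.6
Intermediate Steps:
T(t, U) = -t/5 (T(t, U) = t*(-⅕) = -t/5)
b(w, G) = -12/5 (b(w, G) = -3 - ⅕*(-3) = -3 + ⅗ = -12/5)
B(u) = 62 + 2*u (B(u) = 2*u + 62 = 62 + 2*u)
-459*b(0, 1) + B(-1*69) = -459*(-12/5) + (62 + 2*(-1*69)) = 5508/5 + (62 + 2*(-69)) = 5508/5 + (62 - 138) = 5508/5 - 76 = 5128/5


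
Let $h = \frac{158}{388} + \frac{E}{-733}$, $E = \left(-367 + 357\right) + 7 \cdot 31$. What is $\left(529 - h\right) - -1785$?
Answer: $\frac{329037679}{142202} \approx 2313.9$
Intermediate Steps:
$E = 207$ ($E = -10 + 217 = 207$)
$h = \frac{17749}{142202}$ ($h = \frac{158}{388} + \frac{207}{-733} = 158 \cdot \frac{1}{388} + 207 \left(- \frac{1}{733}\right) = \frac{79}{194} - \frac{207}{733} = \frac{17749}{142202} \approx 0.12482$)
$\left(529 - h\right) - -1785 = \left(529 - \frac{17749}{142202}\right) - -1785 = \left(529 - \frac{17749}{142202}\right) + 1785 = \frac{75207109}{142202} + 1785 = \frac{329037679}{142202}$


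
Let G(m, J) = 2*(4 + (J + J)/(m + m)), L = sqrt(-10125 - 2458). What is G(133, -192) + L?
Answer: 680/133 + I*sqrt(12583) ≈ 5.1128 + 112.17*I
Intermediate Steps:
L = I*sqrt(12583) (L = sqrt(-12583) = I*sqrt(12583) ≈ 112.17*I)
G(m, J) = 8 + 2*J/m (G(m, J) = 2*(4 + (2*J)/((2*m))) = 2*(4 + (2*J)*(1/(2*m))) = 2*(4 + J/m) = 8 + 2*J/m)
G(133, -192) + L = (8 + 2*(-192)/133) + I*sqrt(12583) = (8 + 2*(-192)*(1/133)) + I*sqrt(12583) = (8 - 384/133) + I*sqrt(12583) = 680/133 + I*sqrt(12583)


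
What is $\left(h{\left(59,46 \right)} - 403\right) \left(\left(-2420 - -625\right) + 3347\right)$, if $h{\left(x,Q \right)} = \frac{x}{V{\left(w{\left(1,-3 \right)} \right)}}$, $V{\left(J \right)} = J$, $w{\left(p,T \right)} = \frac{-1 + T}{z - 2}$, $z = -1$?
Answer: $-556780$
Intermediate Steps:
$w{\left(p,T \right)} = \frac{1}{3} - \frac{T}{3}$ ($w{\left(p,T \right)} = \frac{-1 + T}{-1 - 2} = \frac{-1 + T}{-3} = \left(-1 + T\right) \left(- \frac{1}{3}\right) = \frac{1}{3} - \frac{T}{3}$)
$h{\left(x,Q \right)} = \frac{3 x}{4}$ ($h{\left(x,Q \right)} = \frac{x}{\frac{1}{3} - -1} = \frac{x}{\frac{1}{3} + 1} = \frac{x}{\frac{4}{3}} = x \frac{3}{4} = \frac{3 x}{4}$)
$\left(h{\left(59,46 \right)} - 403\right) \left(\left(-2420 - -625\right) + 3347\right) = \left(\frac{3}{4} \cdot 59 - 403\right) \left(\left(-2420 - -625\right) + 3347\right) = \left(\frac{177}{4} - 403\right) \left(\left(-2420 + 625\right) + 3347\right) = - \frac{1435 \left(-1795 + 3347\right)}{4} = \left(- \frac{1435}{4}\right) 1552 = -556780$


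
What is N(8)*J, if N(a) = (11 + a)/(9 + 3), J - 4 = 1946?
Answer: 6175/2 ≈ 3087.5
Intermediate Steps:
J = 1950 (J = 4 + 1946 = 1950)
N(a) = 11/12 + a/12 (N(a) = (11 + a)/12 = (11 + a)*(1/12) = 11/12 + a/12)
N(8)*J = (11/12 + (1/12)*8)*1950 = (11/12 + 2/3)*1950 = (19/12)*1950 = 6175/2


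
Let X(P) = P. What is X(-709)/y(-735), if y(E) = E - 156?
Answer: 709/891 ≈ 0.79574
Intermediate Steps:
y(E) = -156 + E
X(-709)/y(-735) = -709/(-156 - 735) = -709/(-891) = -709*(-1/891) = 709/891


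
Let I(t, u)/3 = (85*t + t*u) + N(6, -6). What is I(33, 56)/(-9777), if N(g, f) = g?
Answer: -4659/3259 ≈ -1.4296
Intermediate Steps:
I(t, u) = 18 + 255*t + 3*t*u (I(t, u) = 3*((85*t + t*u) + 6) = 3*(6 + 85*t + t*u) = 18 + 255*t + 3*t*u)
I(33, 56)/(-9777) = (18 + 255*33 + 3*33*56)/(-9777) = (18 + 8415 + 5544)*(-1/9777) = 13977*(-1/9777) = -4659/3259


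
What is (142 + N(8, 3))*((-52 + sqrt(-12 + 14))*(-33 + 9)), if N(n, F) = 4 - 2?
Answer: 179712 - 3456*sqrt(2) ≈ 1.7482e+5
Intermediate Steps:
N(n, F) = 2
(142 + N(8, 3))*((-52 + sqrt(-12 + 14))*(-33 + 9)) = (142 + 2)*((-52 + sqrt(-12 + 14))*(-33 + 9)) = 144*((-52 + sqrt(2))*(-24)) = 144*(1248 - 24*sqrt(2)) = 179712 - 3456*sqrt(2)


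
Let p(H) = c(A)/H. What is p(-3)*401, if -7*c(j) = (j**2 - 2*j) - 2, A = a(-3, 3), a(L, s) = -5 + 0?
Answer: 4411/7 ≈ 630.14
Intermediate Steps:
a(L, s) = -5
A = -5
c(j) = 2/7 - j**2/7 + 2*j/7 (c(j) = -((j**2 - 2*j) - 2)/7 = -(-2 + j**2 - 2*j)/7 = 2/7 - j**2/7 + 2*j/7)
p(H) = -33/(7*H) (p(H) = (2/7 - 1/7*(-5)**2 + (2/7)*(-5))/H = (2/7 - 1/7*25 - 10/7)/H = (2/7 - 25/7 - 10/7)/H = -33/(7*H))
p(-3)*401 = -33/7/(-3)*401 = -33/7*(-1/3)*401 = (11/7)*401 = 4411/7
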